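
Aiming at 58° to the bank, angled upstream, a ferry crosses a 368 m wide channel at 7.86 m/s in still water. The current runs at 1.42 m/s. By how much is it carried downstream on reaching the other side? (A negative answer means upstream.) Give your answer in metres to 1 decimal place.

Perpendicular speed = 6.666 m/s; crossing time = 368 / 6.666 = 55.208 s.
Net downstream speed = -2.745 m/s.
Drift = -2.745 × 55.208 = -151.556 m (upstream).

-151.6 m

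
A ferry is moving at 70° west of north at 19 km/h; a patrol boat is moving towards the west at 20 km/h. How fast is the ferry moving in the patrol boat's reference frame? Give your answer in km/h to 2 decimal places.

6.84 km/h

Taking east as x and north as y: ferry velocity = (-17.854, 6.498) km/h; patrol boat velocity = (-20.000, 0.000) km/h.
Velocity of ferry relative to patrol boat = (-17.854, 6.498) − (-20.000, 0.000) = (2.146, 6.498) km/h.
Magnitude = |(2.146, 6.498)| = 6.844 km/h.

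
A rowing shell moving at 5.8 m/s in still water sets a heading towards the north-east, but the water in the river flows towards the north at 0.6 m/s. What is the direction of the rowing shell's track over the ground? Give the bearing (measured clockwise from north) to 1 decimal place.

Taking east as x and north as y: velocity relative to the water = (4.101, 4.101) m/s; the water relative to ground = (0.000, 0.600) m/s.
Velocity relative to ground = (4.101, 4.101) + (0.000, 0.600) = (4.101, 4.701) m/s.
Bearing = atan2(4.10, 4.70) = 41.10° clockwise from north.

041.1°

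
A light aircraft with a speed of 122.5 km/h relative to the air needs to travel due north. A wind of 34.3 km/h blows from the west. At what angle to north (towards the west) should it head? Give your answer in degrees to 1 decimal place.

16.3°

The wind pushes perpendicular to the desired track; the heading must have a component into the wind equal to 34.3 km/h: 122.5 sin θ = 34.3.
sin θ = 0.2800, so θ = 16.260°.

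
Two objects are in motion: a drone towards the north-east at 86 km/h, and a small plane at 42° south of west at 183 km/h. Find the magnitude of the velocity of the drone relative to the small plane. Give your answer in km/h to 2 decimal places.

Taking east as x and north as y: drone velocity = (60.811, 60.811) km/h; small plane velocity = (-135.996, -122.451) km/h.
Velocity of drone relative to small plane = (60.811, 60.811) − (-135.996, -122.451) = (196.807, 183.262) km/h.
Magnitude = |(196.807, 183.262)| = 268.920 km/h.

268.92 km/h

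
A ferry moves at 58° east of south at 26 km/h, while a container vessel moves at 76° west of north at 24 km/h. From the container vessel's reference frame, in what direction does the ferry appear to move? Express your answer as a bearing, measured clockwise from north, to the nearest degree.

113°

Taking east as x and north as y: ferry velocity = (22.049, -13.778) km/h; container vessel velocity = (-23.287, 5.806) km/h.
Velocity of ferry relative to container vessel = (22.049, -13.778) − (-23.287, 5.806) = (45.336, -19.584) km/h.
Bearing = atan2(45.34, -19.58) = 113.36° clockwise from north.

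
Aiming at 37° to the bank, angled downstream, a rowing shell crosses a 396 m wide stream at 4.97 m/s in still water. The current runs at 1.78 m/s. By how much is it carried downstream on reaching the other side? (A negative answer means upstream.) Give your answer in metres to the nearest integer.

761 m

Perpendicular speed = 2.991 m/s; crossing time = 396 / 2.991 = 132.396 s.
Net downstream speed = 5.749 m/s.
Drift = 5.749 × 132.396 = 761.175 m (downstream).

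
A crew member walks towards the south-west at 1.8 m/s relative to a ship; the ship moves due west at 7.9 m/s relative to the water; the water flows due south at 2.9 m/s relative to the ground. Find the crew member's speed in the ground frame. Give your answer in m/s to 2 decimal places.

In east/north components (m/s): crew member relative to ship = (-1.273, -1.273); ship relative to water = (-7.900, 0.000); water relative to ground = (0.000, -2.900).
Sum = (-9.173, -4.173) m/s.
Speed = |(-9.173, -4.173)| = 10.077 m/s.

10.08 m/s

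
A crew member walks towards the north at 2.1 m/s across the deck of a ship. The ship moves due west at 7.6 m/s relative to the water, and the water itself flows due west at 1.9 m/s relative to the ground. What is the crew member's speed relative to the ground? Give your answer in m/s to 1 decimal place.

9.7 m/s

In east/north components (m/s): crew member relative to ship = (0.000, 2.100); ship relative to water = (-7.600, 0.000); water relative to ground = (-1.900, 0.000).
Sum = (-9.500, 2.100) m/s.
Speed = |(-9.500, 2.100)| = 9.729 m/s.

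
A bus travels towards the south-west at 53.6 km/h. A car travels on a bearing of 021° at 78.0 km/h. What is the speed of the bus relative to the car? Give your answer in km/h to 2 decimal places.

Taking east as x and north as y: bus velocity = (-37.901, -37.901) km/h; car velocity = (27.953, 72.819) km/h.
Velocity of bus relative to car = (-37.901, -37.901) − (27.953, 72.819) = (-65.854, -110.720) km/h.
Magnitude = |(-65.854, -110.720)| = 128.824 km/h.

128.82 km/h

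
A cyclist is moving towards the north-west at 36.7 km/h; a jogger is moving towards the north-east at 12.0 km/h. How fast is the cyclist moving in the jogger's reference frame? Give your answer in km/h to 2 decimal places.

38.61 km/h

Taking east as x and north as y: cyclist velocity = (-25.951, 25.951) km/h; jogger velocity = (8.485, 8.485) km/h.
Velocity of cyclist relative to jogger = (-25.951, 25.951) − (8.485, 8.485) = (-34.436, 17.466) km/h.
Magnitude = |(-34.436, 17.466)| = 38.612 km/h.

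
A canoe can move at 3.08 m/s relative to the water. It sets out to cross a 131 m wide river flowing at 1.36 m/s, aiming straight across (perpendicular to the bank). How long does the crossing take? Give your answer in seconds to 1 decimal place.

The component of the canoe's velocity perpendicular to the bank is 3.08 m/s.
The current is parallel to the bank, so it does not affect the crossing time.
Time = 131 / 3.080 = 42.532 s.

42.5 s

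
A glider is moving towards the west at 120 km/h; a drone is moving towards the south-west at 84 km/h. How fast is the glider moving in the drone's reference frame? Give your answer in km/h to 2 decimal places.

84.86 km/h

Taking east as x and north as y: glider velocity = (-120.000, 0.000) km/h; drone velocity = (-59.397, -59.397) km/h.
Velocity of glider relative to drone = (-120.000, 0.000) − (-59.397, -59.397) = (-60.603, 59.397) km/h.
Magnitude = |(-60.603, 59.397)| = 84.857 km/h.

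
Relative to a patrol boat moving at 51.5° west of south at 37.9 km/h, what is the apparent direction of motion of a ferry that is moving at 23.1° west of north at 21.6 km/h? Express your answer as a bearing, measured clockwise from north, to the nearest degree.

Taking east as x and north as y: ferry velocity = (-8.474, 19.868) km/h; patrol boat velocity = (-29.661, -23.593) km/h.
Velocity of ferry relative to patrol boat = (-8.474, 19.868) − (-29.661, -23.593) = (21.186, 43.461) km/h.
Bearing = atan2(21.19, 43.46) = 25.99° clockwise from north.

026°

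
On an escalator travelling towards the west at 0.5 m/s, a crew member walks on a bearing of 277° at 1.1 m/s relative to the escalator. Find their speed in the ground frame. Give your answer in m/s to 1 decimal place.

Taking east as x and north as y: escalator velocity = (-0.500, 0.000) m/s; crew member velocity relative to escalator = (-1.092, 0.134) m/s.
Velocity relative to ground = (-0.500, 0.000) + (-1.092, 0.134) = (-1.592, 0.134) m/s.
Speed = |(-1.592, 0.134)| = 1.597 m/s.

1.6 m/s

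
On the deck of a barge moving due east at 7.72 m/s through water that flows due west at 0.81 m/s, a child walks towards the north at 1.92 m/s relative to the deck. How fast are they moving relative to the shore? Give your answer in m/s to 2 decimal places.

7.17 m/s

In east/north components (m/s): child relative to barge = (0.000, 1.920); barge relative to water = (7.720, 0.000); water relative to ground = (-0.810, 0.000).
Sum = (6.910, 1.920) m/s.
Speed = |(6.910, 1.920)| = 7.172 m/s.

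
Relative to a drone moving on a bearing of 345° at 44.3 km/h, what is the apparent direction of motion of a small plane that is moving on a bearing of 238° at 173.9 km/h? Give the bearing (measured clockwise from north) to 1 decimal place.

225.2°

Taking east as x and north as y: small plane velocity = (-147.476, -92.153) km/h; drone velocity = (-11.466, 42.791) km/h.
Velocity of small plane relative to drone = (-147.476, -92.153) − (-11.466, 42.791) = (-136.010, -134.943) km/h.
Bearing = atan2(-136.01, -134.94) = 225.23° clockwise from north.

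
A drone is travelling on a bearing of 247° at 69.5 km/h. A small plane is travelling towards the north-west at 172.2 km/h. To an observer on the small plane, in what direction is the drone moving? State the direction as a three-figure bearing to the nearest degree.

Taking east as x and north as y: drone velocity = (-63.975, -27.156) km/h; small plane velocity = (-121.764, 121.764) km/h.
Velocity of drone relative to small plane = (-63.975, -27.156) − (-121.764, 121.764) = (57.789, -148.920) km/h.
Bearing = atan2(57.79, -148.92) = 158.79° clockwise from north.

159°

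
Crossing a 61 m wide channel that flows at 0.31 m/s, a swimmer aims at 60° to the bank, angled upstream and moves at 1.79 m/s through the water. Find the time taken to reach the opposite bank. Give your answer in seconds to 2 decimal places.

39.35 s

The component of the swimmer's velocity perpendicular to the bank is 1.79 × sin 60° = 1.550 m/s.
Only the cross-stream component determines the crossing time; the current contributes nothing perpendicular to the bank.
Time = 61 / 1.550 = 39.350 s.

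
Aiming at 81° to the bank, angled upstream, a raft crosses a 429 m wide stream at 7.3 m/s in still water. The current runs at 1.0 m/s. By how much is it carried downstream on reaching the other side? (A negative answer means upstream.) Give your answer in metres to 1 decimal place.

Perpendicular speed = 7.210 m/s; crossing time = 429 / 7.210 = 59.500 s.
Net downstream speed = -0.142 m/s.
Drift = -0.142 × 59.500 = -8.447 m (upstream).

-8.4 m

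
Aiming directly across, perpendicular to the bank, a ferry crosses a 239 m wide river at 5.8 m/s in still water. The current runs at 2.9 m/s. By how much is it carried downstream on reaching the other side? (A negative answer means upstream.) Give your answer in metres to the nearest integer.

120 m

Perpendicular speed = 5.800 m/s; crossing time = 239 / 5.800 = 41.207 s.
Net downstream speed = 2.900 m/s.
Drift = 2.900 × 41.207 = 119.500 m (downstream).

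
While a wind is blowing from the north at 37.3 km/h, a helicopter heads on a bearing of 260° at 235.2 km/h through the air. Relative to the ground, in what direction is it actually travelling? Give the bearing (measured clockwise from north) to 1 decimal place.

251.4°

Taking east as x and north as y: velocity relative to the air = (-231.627, -40.842) km/h; the air relative to ground = (0.000, -37.300) km/h.
Velocity relative to ground = (-231.627, -40.842) + (0.000, -37.300) = (-231.627, -78.142) km/h.
Bearing = atan2(-231.63, -78.14) = 251.36° clockwise from north.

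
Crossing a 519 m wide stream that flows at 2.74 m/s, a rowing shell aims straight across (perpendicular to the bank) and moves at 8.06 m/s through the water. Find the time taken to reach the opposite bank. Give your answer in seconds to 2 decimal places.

64.39 s

The component of the rowing shell's velocity perpendicular to the bank is 8.06 m/s.
The flow acts along the bank and has no component across it.
Time = 519 / 8.060 = 64.392 s.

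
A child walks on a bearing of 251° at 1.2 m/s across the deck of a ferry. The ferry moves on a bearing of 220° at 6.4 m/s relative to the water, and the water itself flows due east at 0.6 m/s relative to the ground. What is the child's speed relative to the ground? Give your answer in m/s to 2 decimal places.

7.04 m/s

In east/north components (m/s): child relative to ferry = (-1.135, -0.391); ferry relative to water = (-4.114, -4.903); water relative to ground = (0.600, 0.000).
Sum = (-4.648, -5.293) m/s.
Speed = |(-4.648, -5.293)| = 7.045 m/s.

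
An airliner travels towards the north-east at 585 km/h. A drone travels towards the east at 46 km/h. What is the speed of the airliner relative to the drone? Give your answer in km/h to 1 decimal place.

553.4 km/h

Taking east as x and north as y: airliner velocity = (413.657, 413.657) km/h; drone velocity = (46.000, 0.000) km/h.
Velocity of airliner relative to drone = (413.657, 413.657) − (46.000, 0.000) = (367.657, 413.657) km/h.
Magnitude = |(367.657, 413.657)| = 553.430 km/h.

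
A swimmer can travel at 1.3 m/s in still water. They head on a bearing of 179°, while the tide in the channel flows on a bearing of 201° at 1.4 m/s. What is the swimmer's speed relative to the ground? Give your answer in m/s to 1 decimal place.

2.7 m/s

Taking east as x and north as y: velocity relative to the water = (0.023, -1.300) m/s; the water relative to ground = (-0.502, -1.307) m/s.
Velocity relative to ground = (0.023, -1.300) + (-0.502, -1.307) = (-0.479, -2.607) m/s.
Speed = |(-0.479, -2.607)| = 2.650 m/s.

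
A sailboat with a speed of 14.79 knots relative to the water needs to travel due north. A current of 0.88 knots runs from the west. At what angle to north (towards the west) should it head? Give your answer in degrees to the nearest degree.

The current pushes perpendicular to the desired track; the heading must have a component into the current equal to 0.88 knots: 14.79 sin θ = 0.88.
sin θ = 0.0595, so θ = 3.411°.

3°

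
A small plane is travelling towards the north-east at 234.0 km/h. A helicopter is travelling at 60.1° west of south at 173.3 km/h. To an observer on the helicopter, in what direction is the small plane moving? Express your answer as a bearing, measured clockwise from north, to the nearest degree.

051°

Taking east as x and north as y: small plane velocity = (165.463, 165.463) km/h; helicopter velocity = (-150.233, -86.388) km/h.
Velocity of small plane relative to helicopter = (165.463, 165.463) − (-150.233, -86.388) = (315.696, 251.851) km/h.
Bearing = atan2(315.70, 251.85) = 51.42° clockwise from north.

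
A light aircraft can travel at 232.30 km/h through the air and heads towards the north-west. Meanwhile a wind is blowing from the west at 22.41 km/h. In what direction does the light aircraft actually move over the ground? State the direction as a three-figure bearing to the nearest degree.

319°

Taking east as x and north as y: velocity relative to the air = (-164.261, 164.261) km/h; the air relative to ground = (22.410, 0.000) km/h.
Velocity relative to ground = (-164.261, 164.261) + (22.410, 0.000) = (-141.851, 164.261) km/h.
Bearing = atan2(-141.85, 164.26) = 319.19° clockwise from north.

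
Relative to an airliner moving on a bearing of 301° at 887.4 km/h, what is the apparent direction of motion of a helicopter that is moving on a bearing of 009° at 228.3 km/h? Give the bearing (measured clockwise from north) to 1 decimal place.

106.2°

Taking east as x and north as y: helicopter velocity = (35.714, 225.489) km/h; airliner velocity = (-760.650, 457.045) km/h.
Velocity of helicopter relative to airliner = (35.714, 225.489) − (-760.650, 457.045) = (796.364, -231.556) km/h.
Bearing = atan2(796.36, -231.56) = 106.21° clockwise from north.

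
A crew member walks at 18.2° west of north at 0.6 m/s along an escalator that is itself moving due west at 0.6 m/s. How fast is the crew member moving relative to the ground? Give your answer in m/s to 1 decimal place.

1.0 m/s

Taking east as x and north as y: escalator velocity = (-0.600, 0.000) m/s; crew member velocity relative to escalator = (-0.187, 0.570) m/s.
Velocity relative to ground = (-0.600, 0.000) + (-0.187, 0.570) = (-0.787, 0.570) m/s.
Speed = |(-0.787, 0.570)| = 0.972 m/s.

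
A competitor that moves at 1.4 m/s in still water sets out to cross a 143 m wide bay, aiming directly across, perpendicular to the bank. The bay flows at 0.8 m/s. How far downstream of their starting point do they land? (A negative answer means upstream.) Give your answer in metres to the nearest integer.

Perpendicular speed = 1.400 m/s; crossing time = 143 / 1.400 = 102.143 s.
Net downstream speed = 0.800 m/s.
Drift = 0.800 × 102.143 = 81.714 m (downstream).

82 m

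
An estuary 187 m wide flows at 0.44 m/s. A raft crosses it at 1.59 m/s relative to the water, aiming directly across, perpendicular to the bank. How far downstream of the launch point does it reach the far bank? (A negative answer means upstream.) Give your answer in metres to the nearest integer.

Perpendicular speed = 1.590 m/s; crossing time = 187 / 1.590 = 117.610 s.
Net downstream speed = 0.440 m/s.
Drift = 0.440 × 117.610 = 51.748 m (downstream).

52 m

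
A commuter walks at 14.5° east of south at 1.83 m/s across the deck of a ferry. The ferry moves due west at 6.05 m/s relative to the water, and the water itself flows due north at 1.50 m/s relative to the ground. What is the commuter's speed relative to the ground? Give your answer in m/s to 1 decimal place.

5.6 m/s

In east/north components (m/s): commuter relative to ferry = (0.458, -1.772); ferry relative to water = (-6.050, 0.000); water relative to ground = (0.000, 1.500).
Sum = (-5.592, -0.272) m/s.
Speed = |(-5.592, -0.272)| = 5.598 m/s.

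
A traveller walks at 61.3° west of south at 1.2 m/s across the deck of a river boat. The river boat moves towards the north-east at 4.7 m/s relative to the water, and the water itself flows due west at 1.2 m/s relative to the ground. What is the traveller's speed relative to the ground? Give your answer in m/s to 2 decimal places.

2.95 m/s

In east/north components (m/s): traveller relative to river boat = (-1.053, -0.576); river boat relative to water = (3.323, 3.323); water relative to ground = (-1.200, 0.000).
Sum = (1.071, 2.747) m/s.
Speed = |(1.071, 2.747)| = 2.948 m/s.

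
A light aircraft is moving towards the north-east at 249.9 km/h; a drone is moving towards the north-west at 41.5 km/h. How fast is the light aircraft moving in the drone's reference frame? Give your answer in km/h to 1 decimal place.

Taking east as x and north as y: light aircraft velocity = (176.706, 176.706) km/h; drone velocity = (-29.345, 29.345) km/h.
Velocity of light aircraft relative to drone = (176.706, 176.706) − (-29.345, 29.345) = (206.051, 147.361) km/h.
Magnitude = |(206.051, 147.361)| = 253.322 km/h.

253.3 km/h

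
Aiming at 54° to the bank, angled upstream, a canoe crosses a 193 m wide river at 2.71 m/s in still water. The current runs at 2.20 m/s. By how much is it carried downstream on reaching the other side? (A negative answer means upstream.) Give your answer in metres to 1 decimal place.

Perpendicular speed = 2.192 m/s; crossing time = 193 / 2.192 = 88.030 s.
Net downstream speed = 0.607 m/s.
Drift = 0.607 × 88.030 = 53.443 m (downstream).

53.4 m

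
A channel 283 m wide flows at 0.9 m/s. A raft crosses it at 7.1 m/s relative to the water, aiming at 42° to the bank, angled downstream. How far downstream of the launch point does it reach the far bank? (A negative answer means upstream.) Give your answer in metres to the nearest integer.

368 m

Perpendicular speed = 4.751 m/s; crossing time = 283 / 4.751 = 59.569 s.
Net downstream speed = 6.176 m/s.
Drift = 6.176 × 59.569 = 367.915 m (downstream).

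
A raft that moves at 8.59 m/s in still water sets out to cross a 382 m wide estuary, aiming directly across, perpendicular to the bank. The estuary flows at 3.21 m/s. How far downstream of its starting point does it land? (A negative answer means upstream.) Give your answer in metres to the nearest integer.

Perpendicular speed = 8.590 m/s; crossing time = 382 / 8.590 = 44.470 s.
Net downstream speed = 3.210 m/s.
Drift = 3.210 × 44.470 = 142.750 m (downstream).

143 m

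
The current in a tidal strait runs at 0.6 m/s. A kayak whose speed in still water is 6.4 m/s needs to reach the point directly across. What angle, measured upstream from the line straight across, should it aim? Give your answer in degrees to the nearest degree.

To cancel the current, the upstream component of the kayak's velocity must equal the flow: 6.4 sin θ = 0.6.
sin θ = 0.6 / 6.4 = 0.0937.
θ = arcsin(0.0937) = 5.379°.

5°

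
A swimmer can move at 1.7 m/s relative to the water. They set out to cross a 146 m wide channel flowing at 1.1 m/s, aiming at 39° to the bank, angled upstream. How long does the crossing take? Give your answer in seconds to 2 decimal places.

The component of the swimmer's velocity perpendicular to the bank is 1.7 × sin 39° = 1.070 m/s.
The current is parallel to the bank, so it does not affect the crossing time.
Time = 146 / 1.070 = 136.468 s.

136.47 s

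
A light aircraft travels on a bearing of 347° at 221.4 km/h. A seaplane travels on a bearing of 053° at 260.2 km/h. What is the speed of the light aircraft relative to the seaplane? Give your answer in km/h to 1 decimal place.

264.3 km/h

Taking east as x and north as y: light aircraft velocity = (-49.804, 215.726) km/h; seaplane velocity = (207.805, 156.592) km/h.
Velocity of light aircraft relative to seaplane = (-49.804, 215.726) − (207.805, 156.592) = (-257.609, 59.133) km/h.
Magnitude = |(-257.609, 59.133)| = 264.309 km/h.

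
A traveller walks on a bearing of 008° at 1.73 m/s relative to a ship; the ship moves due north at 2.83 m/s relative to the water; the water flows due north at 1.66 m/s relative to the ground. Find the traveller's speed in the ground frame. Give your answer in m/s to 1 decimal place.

6.2 m/s

In east/north components (m/s): traveller relative to ship = (0.241, 1.713); ship relative to water = (0.000, 2.830); water relative to ground = (0.000, 1.660).
Sum = (0.241, 6.203) m/s.
Speed = |(0.241, 6.203)| = 6.208 m/s.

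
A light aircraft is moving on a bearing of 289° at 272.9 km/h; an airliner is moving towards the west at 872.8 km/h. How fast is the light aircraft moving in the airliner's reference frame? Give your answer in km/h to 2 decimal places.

Taking east as x and north as y: light aircraft velocity = (-258.032, 88.848) km/h; airliner velocity = (-872.800, 0.000) km/h.
Velocity of light aircraft relative to airliner = (-258.032, 88.848) − (-872.800, 0.000) = (614.768, 88.848) km/h.
Magnitude = |(614.768, 88.848)| = 621.155 km/h.

621.16 km/h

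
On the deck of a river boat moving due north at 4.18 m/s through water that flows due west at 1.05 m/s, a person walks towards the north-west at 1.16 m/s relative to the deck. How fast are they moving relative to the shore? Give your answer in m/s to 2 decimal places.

5.34 m/s

In east/north components (m/s): person relative to river boat = (-0.820, 0.820); river boat relative to water = (0.000, 4.180); water relative to ground = (-1.050, 0.000).
Sum = (-1.870, 5.000) m/s.
Speed = |(-1.870, 5.000)| = 5.339 m/s.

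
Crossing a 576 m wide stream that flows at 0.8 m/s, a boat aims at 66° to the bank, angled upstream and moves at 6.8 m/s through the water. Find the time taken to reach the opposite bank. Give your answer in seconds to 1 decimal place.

92.7 s

The component of the boat's velocity perpendicular to the bank is 6.8 × sin 66° = 6.212 m/s.
The current is parallel to the bank, so it does not affect the crossing time.
Time = 576 / 6.212 = 92.722 s.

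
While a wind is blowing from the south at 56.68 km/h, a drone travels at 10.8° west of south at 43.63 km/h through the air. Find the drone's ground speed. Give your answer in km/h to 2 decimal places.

Taking east as x and north as y: velocity relative to the air = (-8.175, -42.857) km/h; the air relative to ground = (0.000, 56.680) km/h.
Velocity relative to ground = (-8.175, -42.857) + (0.000, 56.680) = (-8.175, 13.823) km/h.
Speed = |(-8.175, 13.823)| = 16.060 km/h.

16.06 km/h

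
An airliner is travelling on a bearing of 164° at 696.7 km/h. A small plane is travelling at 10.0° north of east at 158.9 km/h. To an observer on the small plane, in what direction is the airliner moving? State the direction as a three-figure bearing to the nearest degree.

177°

Taking east as x and north as y: airliner velocity = (192.037, -669.711) km/h; small plane velocity = (156.486, 27.593) km/h.
Velocity of airliner relative to small plane = (192.037, -669.711) − (156.486, 27.593) = (35.551, -697.304) km/h.
Bearing = atan2(35.55, -697.30) = 177.08° clockwise from north.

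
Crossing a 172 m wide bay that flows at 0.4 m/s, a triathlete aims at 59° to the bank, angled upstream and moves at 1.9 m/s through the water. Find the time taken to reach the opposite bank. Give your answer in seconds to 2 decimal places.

105.61 s

The component of the triathlete's velocity perpendicular to the bank is 1.9 × sin 59° = 1.629 m/s.
The current is parallel to the bank, so it does not affect the crossing time.
Time = 172 / 1.629 = 105.611 s.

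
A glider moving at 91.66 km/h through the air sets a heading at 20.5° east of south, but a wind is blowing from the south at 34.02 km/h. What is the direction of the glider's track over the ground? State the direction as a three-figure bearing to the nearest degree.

Taking east as x and north as y: velocity relative to the air = (32.100, -85.855) km/h; the air relative to ground = (0.000, 34.020) km/h.
Velocity relative to ground = (32.100, -85.855) + (0.000, 34.020) = (32.100, -51.835) km/h.
Bearing = atan2(32.10, -51.84) = 148.23° clockwise from north.

148°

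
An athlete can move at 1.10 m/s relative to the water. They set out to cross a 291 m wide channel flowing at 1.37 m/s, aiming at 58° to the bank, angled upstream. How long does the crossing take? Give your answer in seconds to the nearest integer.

312 s

The component of the athlete's velocity perpendicular to the bank is 1.10 × sin 58° = 0.933 m/s.
The flow acts along the bank and has no component across it.
Time = 291 / 0.933 = 311.946 s.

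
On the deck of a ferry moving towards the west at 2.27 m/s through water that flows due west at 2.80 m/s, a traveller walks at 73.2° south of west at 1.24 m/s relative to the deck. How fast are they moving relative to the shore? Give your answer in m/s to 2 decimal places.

In east/north components (m/s): traveller relative to ferry = (-0.358, -1.187); ferry relative to water = (-2.270, 0.000); water relative to ground = (-2.800, 0.000).
Sum = (-5.428, -1.187) m/s.
Speed = |(-5.428, -1.187)| = 5.557 m/s.

5.56 m/s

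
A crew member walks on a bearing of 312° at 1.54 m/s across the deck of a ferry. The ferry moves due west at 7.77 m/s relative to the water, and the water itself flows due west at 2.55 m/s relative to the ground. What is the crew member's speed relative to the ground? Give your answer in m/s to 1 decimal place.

In east/north components (m/s): crew member relative to ferry = (-1.144, 1.030); ferry relative to water = (-7.770, 0.000); water relative to ground = (-2.550, 0.000).
Sum = (-11.464, 1.030) m/s.
Speed = |(-11.464, 1.030)| = 11.511 m/s.

11.5 m/s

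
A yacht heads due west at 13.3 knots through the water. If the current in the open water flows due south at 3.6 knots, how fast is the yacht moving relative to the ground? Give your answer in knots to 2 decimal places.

Taking east as x and north as y: velocity relative to the water = (-13.300, 0.000) knots; the water relative to ground = (0.000, -3.600) knots.
Velocity relative to ground = (-13.300, 0.000) + (0.000, -3.600) = (-13.300, -3.600) knots.
Speed = |(-13.300, -3.600)| = 13.779 knots.

13.78 knots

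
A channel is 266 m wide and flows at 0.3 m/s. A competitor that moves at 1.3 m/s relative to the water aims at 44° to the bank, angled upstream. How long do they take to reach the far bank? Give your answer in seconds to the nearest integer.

295 s

The component of the competitor's velocity perpendicular to the bank is 1.3 × sin 44° = 0.903 m/s.
Only the cross-stream component determines the crossing time; the current contributes nothing perpendicular to the bank.
Time = 266 / 0.903 = 294.555 s.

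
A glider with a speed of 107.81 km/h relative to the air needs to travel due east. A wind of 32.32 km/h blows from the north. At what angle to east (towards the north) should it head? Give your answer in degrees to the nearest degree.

17°

The wind pushes perpendicular to the desired track; the heading must have a component into the wind equal to 32.32 km/h: 107.81 sin θ = 32.32.
sin θ = 0.2998, so θ = 17.445°.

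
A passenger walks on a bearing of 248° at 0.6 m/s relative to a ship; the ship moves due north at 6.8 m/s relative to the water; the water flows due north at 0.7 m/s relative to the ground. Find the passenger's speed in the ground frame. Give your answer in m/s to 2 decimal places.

7.30 m/s

In east/north components (m/s): passenger relative to ship = (-0.556, -0.225); ship relative to water = (0.000, 6.800); water relative to ground = (0.000, 0.700).
Sum = (-0.556, 7.275) m/s.
Speed = |(-0.556, 7.275)| = 7.296 m/s.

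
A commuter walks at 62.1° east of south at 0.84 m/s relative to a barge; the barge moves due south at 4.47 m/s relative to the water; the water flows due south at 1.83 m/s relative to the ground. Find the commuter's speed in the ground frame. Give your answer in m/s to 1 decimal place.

In east/north components (m/s): commuter relative to barge = (0.742, -0.393); barge relative to water = (0.000, -4.470); water relative to ground = (0.000, -1.830).
Sum = (0.742, -6.693) m/s.
Speed = |(0.742, -6.693)| = 6.734 m/s.

6.7 m/s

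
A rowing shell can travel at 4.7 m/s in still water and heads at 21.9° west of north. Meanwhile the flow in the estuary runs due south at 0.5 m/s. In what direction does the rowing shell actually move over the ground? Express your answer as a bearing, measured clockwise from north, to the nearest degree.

Taking east as x and north as y: velocity relative to the water = (-1.753, 4.361) m/s; the water relative to ground = (0.000, -0.500) m/s.
Velocity relative to ground = (-1.753, 4.361) + (0.000, -0.500) = (-1.753, 3.861) m/s.
Bearing = atan2(-1.75, 3.86) = 335.58° clockwise from north.

336°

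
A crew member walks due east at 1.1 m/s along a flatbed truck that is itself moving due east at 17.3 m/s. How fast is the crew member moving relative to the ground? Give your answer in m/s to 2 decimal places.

Taking east as x and north as y: flatbed truck velocity = (17.300, 0.000) m/s; crew member velocity relative to flatbed truck = (1.100, 0.000) m/s.
Velocity relative to ground = (17.300, 0.000) + (1.100, 0.000) = (18.400, 0.000) m/s.
Speed = |(18.400, 0.000)| = 18.400 m/s.

18.40 m/s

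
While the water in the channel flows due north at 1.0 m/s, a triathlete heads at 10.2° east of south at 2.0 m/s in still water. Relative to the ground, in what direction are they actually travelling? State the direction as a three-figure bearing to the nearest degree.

160°

Taking east as x and north as y: velocity relative to the water = (0.354, -1.968) m/s; the water relative to ground = (0.000, 1.000) m/s.
Velocity relative to ground = (0.354, -1.968) + (0.000, 1.000) = (0.354, -0.968) m/s.
Bearing = atan2(0.35, -0.97) = 159.91° clockwise from north.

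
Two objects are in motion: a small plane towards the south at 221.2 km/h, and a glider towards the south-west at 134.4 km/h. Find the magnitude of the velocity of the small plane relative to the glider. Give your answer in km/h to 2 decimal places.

157.95 km/h

Taking east as x and north as y: small plane velocity = (0.000, -221.200) km/h; glider velocity = (-95.035, -95.035) km/h.
Velocity of small plane relative to glider = (0.000, -221.200) − (-95.035, -95.035) = (95.035, -126.165) km/h.
Magnitude = |(95.035, -126.165)| = 157.953 km/h.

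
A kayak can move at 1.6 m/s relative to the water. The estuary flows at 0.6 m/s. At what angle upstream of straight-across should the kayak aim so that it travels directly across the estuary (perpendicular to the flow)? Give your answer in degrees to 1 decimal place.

22.0°

To cancel the current, the upstream component of the kayak's velocity must equal the flow: 1.6 sin θ = 0.6.
sin θ = 0.6 / 1.6 = 0.3750.
θ = arcsin(0.3750) = 22.024°.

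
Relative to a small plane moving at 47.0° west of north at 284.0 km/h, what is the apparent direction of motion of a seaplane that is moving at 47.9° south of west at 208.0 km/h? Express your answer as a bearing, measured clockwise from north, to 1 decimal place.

168.9°

Taking east as x and north as y: seaplane velocity = (-139.449, -154.331) km/h; small plane velocity = (-207.704, 193.688) km/h.
Velocity of seaplane relative to small plane = (-139.449, -154.331) − (-207.704, 193.688) = (68.256, -348.019) km/h.
Bearing = atan2(68.26, -348.02) = 168.90° clockwise from north.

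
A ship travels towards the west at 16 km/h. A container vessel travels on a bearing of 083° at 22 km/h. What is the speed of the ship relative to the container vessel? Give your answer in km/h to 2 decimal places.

37.93 km/h

Taking east as x and north as y: ship velocity = (-16.000, 0.000) km/h; container vessel velocity = (21.836, 2.681) km/h.
Velocity of ship relative to container vessel = (-16.000, 0.000) − (21.836, 2.681) = (-37.836, -2.681) km/h.
Magnitude = |(-37.836, -2.681)| = 37.931 km/h.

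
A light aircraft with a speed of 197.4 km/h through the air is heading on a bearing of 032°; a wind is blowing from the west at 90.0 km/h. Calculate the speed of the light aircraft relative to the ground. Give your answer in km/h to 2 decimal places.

Taking east as x and north as y: velocity relative to the air = (104.606, 167.405) km/h; the air relative to ground = (90.000, 0.000) km/h.
Velocity relative to ground = (104.606, 167.405) + (90.000, 0.000) = (194.606, 167.405) km/h.
Speed = |(194.606, 167.405)| = 256.702 km/h.

256.70 km/h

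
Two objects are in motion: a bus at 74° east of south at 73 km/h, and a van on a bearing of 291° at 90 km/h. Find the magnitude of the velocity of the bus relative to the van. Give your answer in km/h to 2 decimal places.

162.85 km/h

Taking east as x and north as y: bus velocity = (70.172, -20.122) km/h; van velocity = (-84.022, 32.253) km/h.
Velocity of bus relative to van = (70.172, -20.122) − (-84.022, 32.253) = (154.194, -52.375) km/h.
Magnitude = |(154.194, -52.375)| = 162.847 km/h.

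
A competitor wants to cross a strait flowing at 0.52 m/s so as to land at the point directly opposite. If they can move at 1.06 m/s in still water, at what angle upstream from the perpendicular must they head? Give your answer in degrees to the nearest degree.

29°

To cancel the current, the upstream component of the competitor's velocity must equal the flow: 1.06 sin θ = 0.52.
sin θ = 0.52 / 1.06 = 0.4906.
θ = arcsin(0.4906) = 29.378°.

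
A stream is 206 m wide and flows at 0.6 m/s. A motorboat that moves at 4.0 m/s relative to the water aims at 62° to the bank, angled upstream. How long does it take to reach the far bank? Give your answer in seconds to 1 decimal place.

The component of the motorboat's velocity perpendicular to the bank is 4.0 × sin 62° = 3.532 m/s.
The flow acts along the bank and has no component across it.
Time = 206 / 3.532 = 58.327 s.

58.3 s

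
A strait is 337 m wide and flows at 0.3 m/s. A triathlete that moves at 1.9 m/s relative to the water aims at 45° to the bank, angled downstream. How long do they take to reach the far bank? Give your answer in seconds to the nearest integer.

251 s

The component of the triathlete's velocity perpendicular to the bank is 1.9 × sin 45° = 1.344 m/s.
Only the cross-stream component determines the crossing time; the current contributes nothing perpendicular to the bank.
Time = 337 / 1.344 = 250.837 s.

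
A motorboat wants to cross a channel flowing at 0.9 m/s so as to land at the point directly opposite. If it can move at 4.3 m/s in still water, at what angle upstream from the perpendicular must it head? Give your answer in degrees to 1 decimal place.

12.1°

To cancel the current, the upstream component of the motorboat's velocity must equal the flow: 4.3 sin θ = 0.9.
sin θ = 0.9 / 4.3 = 0.2093.
θ = arcsin(0.2093) = 12.081°.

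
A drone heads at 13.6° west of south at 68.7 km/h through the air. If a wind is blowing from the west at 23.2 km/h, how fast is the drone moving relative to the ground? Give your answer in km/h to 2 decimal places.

Taking east as x and north as y: velocity relative to the air = (-16.154, -66.774) km/h; the air relative to ground = (23.200, 0.000) km/h.
Velocity relative to ground = (-16.154, -66.774) + (23.200, 0.000) = (7.046, -66.774) km/h.
Speed = |(7.046, -66.774)| = 67.144 km/h.

67.14 km/h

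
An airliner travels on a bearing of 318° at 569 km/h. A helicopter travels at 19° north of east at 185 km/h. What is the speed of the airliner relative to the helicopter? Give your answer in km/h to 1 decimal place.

Taking east as x and north as y: airliner velocity = (-380.735, 422.849) km/h; helicopter velocity = (174.921, 60.230) km/h.
Velocity of airliner relative to helicopter = (-380.735, 422.849) − (174.921, 60.230) = (-555.656, 362.619) km/h.
Magnitude = |(-555.656, 362.619)| = 663.511 km/h.

663.5 km/h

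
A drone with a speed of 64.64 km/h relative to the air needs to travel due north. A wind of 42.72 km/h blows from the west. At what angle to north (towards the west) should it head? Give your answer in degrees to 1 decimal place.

The wind pushes perpendicular to the desired track; the heading must have a component into the wind equal to 42.72 km/h: 64.64 sin θ = 42.72.
sin θ = 0.6609, so θ = 41.368°.

41.4°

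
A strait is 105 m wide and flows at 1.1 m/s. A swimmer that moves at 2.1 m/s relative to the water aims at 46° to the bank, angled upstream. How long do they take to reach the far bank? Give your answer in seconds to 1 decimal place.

69.5 s

The component of the swimmer's velocity perpendicular to the bank is 2.1 × sin 46° = 1.511 m/s.
The current is parallel to the bank, so it does not affect the crossing time.
Time = 105 / 1.511 = 69.508 s.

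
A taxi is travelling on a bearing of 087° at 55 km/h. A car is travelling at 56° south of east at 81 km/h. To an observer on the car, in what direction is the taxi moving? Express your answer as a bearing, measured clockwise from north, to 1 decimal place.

007.8°

Taking east as x and north as y: taxi velocity = (54.925, 2.878) km/h; car velocity = (45.295, -67.152) km/h.
Velocity of taxi relative to car = (54.925, 2.878) − (45.295, -67.152) = (9.630, 70.031) km/h.
Bearing = atan2(9.63, 70.03) = 7.83° clockwise from north.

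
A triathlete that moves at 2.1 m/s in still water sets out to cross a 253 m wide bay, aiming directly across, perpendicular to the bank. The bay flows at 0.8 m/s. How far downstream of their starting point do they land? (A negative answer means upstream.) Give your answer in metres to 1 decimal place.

Perpendicular speed = 2.100 m/s; crossing time = 253 / 2.100 = 120.476 s.
Net downstream speed = 0.800 m/s.
Drift = 0.800 × 120.476 = 96.381 m (downstream).

96.4 m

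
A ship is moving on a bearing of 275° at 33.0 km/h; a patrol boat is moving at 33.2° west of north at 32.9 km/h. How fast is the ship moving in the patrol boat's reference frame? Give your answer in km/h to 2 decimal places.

Taking east as x and north as y: ship velocity = (-32.874, 2.876) km/h; patrol boat velocity = (-18.015, 27.530) km/h.
Velocity of ship relative to patrol boat = (-32.874, 2.876) − (-18.015, 27.530) = (-14.860, -24.653) km/h.
Magnitude = |(-14.860, -24.653)| = 28.785 km/h.

28.79 km/h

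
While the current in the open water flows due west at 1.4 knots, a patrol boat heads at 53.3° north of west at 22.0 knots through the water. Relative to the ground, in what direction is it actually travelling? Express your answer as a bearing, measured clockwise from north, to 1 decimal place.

Taking east as x and north as y: velocity relative to the water = (-13.148, 17.639) knots; the water relative to ground = (-1.400, 0.000) knots.
Velocity relative to ground = (-13.148, 17.639) + (-1.400, 0.000) = (-14.548, 17.639) knots.
Bearing = atan2(-14.55, 17.64) = 320.49° clockwise from north.

320.5°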